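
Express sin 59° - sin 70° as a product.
sin 59° - sin 70° = 2 cos(64.5°) sin(-5.5°)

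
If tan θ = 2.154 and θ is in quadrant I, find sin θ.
sin θ = 0.907 (using tan²θ + 1 = sec²θ)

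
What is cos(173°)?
cos(173°) = -0.9925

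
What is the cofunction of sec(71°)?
sec(71°) = csc(90° - 71°) = csc(19°)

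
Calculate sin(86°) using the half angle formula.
sin(86°) = √((1 - cos 172°)/2) = 0.9976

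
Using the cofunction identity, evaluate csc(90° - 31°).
csc(90° - 31°) = sec(31°) = 1.167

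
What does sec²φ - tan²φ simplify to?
sec²φ - tan²φ = 1 (using Pythagorean identity)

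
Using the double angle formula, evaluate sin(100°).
sin(100°) = 2 sin 50° cos 50° = 0.9848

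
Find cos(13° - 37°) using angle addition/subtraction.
cos(13° - 37°) = cos 13° cos 37° + sin 13° sin 37° = 0.9135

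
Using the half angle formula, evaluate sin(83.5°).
sin(83.5°) = √((1 - cos 167°)/2) = 0.9936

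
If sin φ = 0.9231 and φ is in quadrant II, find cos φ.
cos φ = -0.3846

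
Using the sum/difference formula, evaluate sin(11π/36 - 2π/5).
sin(11π/36 - 2π/5) = sin 11π/36 cos 2π/5 - cos 11π/36 sin 2π/5 = -0.2924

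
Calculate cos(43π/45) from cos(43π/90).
cos(43π/45) = cos²43π/90 - sin²43π/90 = -0.9903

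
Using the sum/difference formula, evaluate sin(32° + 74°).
sin(32° + 74°) = sin 32° cos 74° + cos 32° sin 74° = 0.9613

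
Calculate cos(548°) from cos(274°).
cos(548°) = cos²274° - sin²274° = -0.9903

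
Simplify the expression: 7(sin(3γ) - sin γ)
7(sin(3γ) - sin γ) = 7(2 cos(2γ) sin γ) (using Sum-to-product)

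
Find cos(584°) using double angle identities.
cos(584°) = cos²292° - sin²292° = -0.7193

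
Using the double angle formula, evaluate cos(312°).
cos(312°) = cos²156° - sin²156° = 0.6691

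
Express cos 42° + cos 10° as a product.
cos 42° + cos 10° = 2 cos(26°) cos(16°)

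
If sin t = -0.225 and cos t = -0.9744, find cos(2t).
cos(2t) = cos²t - sin²t = 0.8988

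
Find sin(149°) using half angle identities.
sin(149°) = √((1 - cos 298°)/2) = 0.515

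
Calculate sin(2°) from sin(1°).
sin(2°) = 2 sin 1° cos 1° = 0.0349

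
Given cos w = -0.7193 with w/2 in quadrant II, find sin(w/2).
sin(w/2) = ±√((1 - cos w)/2); positive since w/2 ∈ QII, so sin(w/2) = 0.9272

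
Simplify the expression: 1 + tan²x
1 + tan²x = sec²x (using Pythagorean identity)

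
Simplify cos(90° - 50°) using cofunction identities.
cos(90° - 50°) = sin(50°)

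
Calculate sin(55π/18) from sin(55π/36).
sin(55π/18) = 2 sin 55π/36 cos 55π/36 = -0.1736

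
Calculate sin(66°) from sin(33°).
sin(66°) = 2 sin 33° cos 33° = 0.9135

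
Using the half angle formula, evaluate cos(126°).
cos(126°) = -√((1 + cos 252°)/2) = -0.5878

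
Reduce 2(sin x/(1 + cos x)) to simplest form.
2(sin x/(1 + cos x)) = 2(tan(x/2)) (using Half angle)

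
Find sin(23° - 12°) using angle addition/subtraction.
sin(23° - 12°) = sin 23° cos 12° - cos 23° sin 12° = 0.1908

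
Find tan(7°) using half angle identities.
tan(7°) = sin 14° / (1 + cos 14°) = 0.1228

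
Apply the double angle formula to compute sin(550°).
sin(550°) = 2 sin 275° cos 275° = -0.1736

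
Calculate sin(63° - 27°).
sin(63° - 27°) = sin 63° cos 27° - cos 63° sin 27° = 0.5878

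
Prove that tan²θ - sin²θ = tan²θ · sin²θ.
LHS = sin²θ/cos²θ - sin²θ = sin²θ(1/cos²θ - 1) = sin²θ · (1 - cos²θ)/cos²θ = sin²θ · sin²θ/cos²θ = sin²θ · tan²θ = RHS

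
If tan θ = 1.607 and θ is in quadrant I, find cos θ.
cos θ = 0.5283 (using tan²θ + 1 = sec²θ)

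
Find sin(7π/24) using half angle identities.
sin(7π/24) = √((1 - cos 7π/12)/2) = 0.7934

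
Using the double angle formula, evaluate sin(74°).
sin(74°) = 2 sin 37° cos 37° = 0.9613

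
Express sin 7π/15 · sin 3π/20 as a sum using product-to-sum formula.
sin 7π/15 sin 3π/20 = (1/2)[cos(7π/15-3π/20) - cos(7π/15+3π/20)]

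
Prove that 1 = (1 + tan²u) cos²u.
RHS = sec²u · cos²u = (1/cos²u) · cos²u = 1 = LHS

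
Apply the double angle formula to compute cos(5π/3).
cos(5π/3) = cos²5π/6 - sin²5π/6 = 1/2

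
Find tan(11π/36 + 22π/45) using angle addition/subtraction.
tan(11π/36 + 22π/45) = (tan 11π/36 + tan 22π/45)/(1 - tan 11π/36 tan 22π/45) = -0.7536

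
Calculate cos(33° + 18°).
cos(33° + 18°) = cos 33° cos 18° - sin 33° sin 18° = 0.6293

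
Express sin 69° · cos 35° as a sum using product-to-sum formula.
sin 69° cos 35° = (1/2)[sin(69°+35°) + sin(69°-35°)]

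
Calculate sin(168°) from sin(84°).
sin(168°) = 2 sin 84° cos 84° = 0.2079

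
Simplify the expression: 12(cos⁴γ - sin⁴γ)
12(cos⁴γ - sin⁴γ) = 12(cos(2γ)) (using Factoring + double angle)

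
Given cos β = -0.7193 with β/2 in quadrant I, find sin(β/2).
sin(β/2) = ±√((1 - cos β)/2); positive since β/2 ∈ QI, so sin(β/2) = 0.9272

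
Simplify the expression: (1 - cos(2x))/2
(1 - cos(2x))/2 = sin²x (using Power reduction)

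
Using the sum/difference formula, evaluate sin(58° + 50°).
sin(58° + 50°) = sin 58° cos 50° + cos 58° sin 50° = 0.9511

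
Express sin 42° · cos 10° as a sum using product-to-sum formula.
sin 42° cos 10° = (1/2)[sin(42°+10°) + sin(42°-10°)]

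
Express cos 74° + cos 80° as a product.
cos 74° + cos 80° = 2 cos(77°) cos(-3°)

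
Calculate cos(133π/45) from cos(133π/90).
cos(133π/45) = cos²133π/90 - sin²133π/90 = -0.9903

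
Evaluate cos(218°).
cos(218°) = -0.788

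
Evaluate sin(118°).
sin(118°) = 0.8829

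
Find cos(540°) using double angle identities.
cos(540°) = cos²270° - sin²270° = -1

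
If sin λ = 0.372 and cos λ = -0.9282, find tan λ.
tan λ = sin λ / cos λ = -0.4008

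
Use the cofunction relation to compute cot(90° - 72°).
cot(90° - 72°) = tan(72°) = 3.078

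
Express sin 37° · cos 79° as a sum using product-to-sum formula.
sin 37° cos 79° = (1/2)[sin(37°+79°) + sin(37°-79°)]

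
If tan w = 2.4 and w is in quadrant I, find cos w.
cos w = 0.3846 (using tan²w + 1 = sec²w)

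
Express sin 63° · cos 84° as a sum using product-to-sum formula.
sin 63° cos 84° = (1/2)[sin(63°+84°) + sin(63°-84°)]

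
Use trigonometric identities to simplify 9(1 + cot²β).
9(1 + cot²β) = 9(csc²β) (using Pythagorean identity)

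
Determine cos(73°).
cos(73°) = 0.2924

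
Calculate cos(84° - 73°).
cos(84° - 73°) = cos 84° cos 73° + sin 84° sin 73° = 0.9816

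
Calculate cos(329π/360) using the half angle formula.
cos(329π/360) = -√((1 + cos 329π/180)/2) = -0.9636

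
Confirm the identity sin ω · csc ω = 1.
LHS = sin ω · (1/sin ω) = 1 = RHS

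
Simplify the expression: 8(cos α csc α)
8(cos α csc α) = 8(cot α) (using Reciprocal + quotient)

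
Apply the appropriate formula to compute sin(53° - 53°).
sin(53° - 53°) = sin 53° cos 53° - cos 53° sin 53° = 0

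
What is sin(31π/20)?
sin(31π/20) = -0.9877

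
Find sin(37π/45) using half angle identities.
sin(37π/45) = √((1 - cos 74π/45)/2) = 0.5299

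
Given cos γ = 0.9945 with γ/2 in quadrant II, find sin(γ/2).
sin(γ/2) = ±√((1 - cos γ)/2); positive since γ/2 ∈ QII, so sin(γ/2) = 0.05244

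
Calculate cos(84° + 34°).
cos(84° + 34°) = cos 84° cos 34° - sin 84° sin 34° = -0.4695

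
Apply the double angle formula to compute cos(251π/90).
cos(251π/90) = cos²251π/180 - sin²251π/180 = -0.788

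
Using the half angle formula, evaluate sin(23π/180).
sin(23π/180) = √((1 - cos 23π/90)/2) = 0.3907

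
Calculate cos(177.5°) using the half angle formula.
cos(177.5°) = -√((1 + cos 355°)/2) = -0.999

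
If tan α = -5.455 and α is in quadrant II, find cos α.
cos α = -0.1803 (using tan²α + 1 = sec²α)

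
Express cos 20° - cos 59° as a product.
cos 20° - cos 59° = -2 sin(39.5°) sin(-19.5°)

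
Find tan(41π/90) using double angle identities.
tan(41π/90) = 2 tan 41π/180 / (1 - tan²41π/180) = 7.115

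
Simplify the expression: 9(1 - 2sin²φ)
9(1 - 2sin²φ) = 9(cos(2φ)) (using Double angle)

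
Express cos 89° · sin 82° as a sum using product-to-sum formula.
cos 89° sin 82° = (1/2)[sin(89°+82°) - sin(89°-82°)]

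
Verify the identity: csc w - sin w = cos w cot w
LHS = 1/sin w - sin w = (1 - sin²w)/sin w = cos²w/sin w = cos w · (cos w/sin w) = cos w cot w = RHS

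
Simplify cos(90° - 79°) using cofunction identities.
cos(90° - 79°) = sin(79°)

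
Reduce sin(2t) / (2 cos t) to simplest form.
sin(2t) / (2 cos t) = sin t (using Double angle)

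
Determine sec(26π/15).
sec(26π/15) = 1.494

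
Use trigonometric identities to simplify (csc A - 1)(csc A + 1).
(csc A - 1)(csc A + 1) = cot²A (using Diff. of squares)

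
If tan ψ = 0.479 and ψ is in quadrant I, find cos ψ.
cos ψ = 0.9019 (using tan²ψ + 1 = sec²ψ)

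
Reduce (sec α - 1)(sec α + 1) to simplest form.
(sec α - 1)(sec α + 1) = tan²α (using Diff. of squares)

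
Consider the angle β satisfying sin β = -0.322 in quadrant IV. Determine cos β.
cos β = √(1 - sin²β) = 0.9467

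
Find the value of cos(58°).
cos(58°) = 0.5299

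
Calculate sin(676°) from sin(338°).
sin(676°) = 2 sin 338° cos 338° = -0.6947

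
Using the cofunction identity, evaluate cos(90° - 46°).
cos(90° - 46°) = sin(46°) = 0.7193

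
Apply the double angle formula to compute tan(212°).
tan(212°) = 2 tan 106° / (1 - tan²106°) = 0.6249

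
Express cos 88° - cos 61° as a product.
cos 88° - cos 61° = -2 sin(74.5°) sin(13.5°)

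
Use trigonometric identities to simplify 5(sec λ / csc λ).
5(sec λ / csc λ) = 5(tan λ) (using Reciprocal identities)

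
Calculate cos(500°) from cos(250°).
cos(500°) = cos²250° - sin²250° = -0.766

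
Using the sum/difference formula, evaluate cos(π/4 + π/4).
cos(π/4 + π/4) = cos π/4 cos π/4 - sin π/4 sin π/4 = 0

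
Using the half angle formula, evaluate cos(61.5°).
cos(61.5°) = √((1 + cos 123°)/2) = 0.4772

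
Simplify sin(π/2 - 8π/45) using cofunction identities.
sin(π/2 - 8π/45) = cos(8π/45)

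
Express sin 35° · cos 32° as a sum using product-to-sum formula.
sin 35° cos 32° = (1/2)[sin(35°+32°) + sin(35°-32°)]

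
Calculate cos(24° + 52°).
cos(24° + 52°) = cos 24° cos 52° - sin 24° sin 52° = 0.2419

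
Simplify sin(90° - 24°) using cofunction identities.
sin(90° - 24°) = cos(24°)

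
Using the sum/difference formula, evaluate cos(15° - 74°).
cos(15° - 74°) = cos 15° cos 74° + sin 15° sin 74° = 0.515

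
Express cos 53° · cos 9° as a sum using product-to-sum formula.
cos 53° cos 9° = (1/2)[cos(53°-9°) + cos(53°+9°)]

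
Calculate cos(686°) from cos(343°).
cos(686°) = cos²343° - sin²343° = 0.829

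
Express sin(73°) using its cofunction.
sin(73°) = cos(90° - 73°) = cos(17°)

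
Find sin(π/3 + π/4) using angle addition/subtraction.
sin(π/3 + π/4) = sin π/3 cos π/4 + cos π/3 sin π/4 = (√6+√2)/4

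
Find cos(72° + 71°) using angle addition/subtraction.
cos(72° + 71°) = cos 72° cos 71° - sin 72° sin 71° = -0.7986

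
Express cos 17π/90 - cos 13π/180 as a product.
cos 17π/90 - cos 13π/180 = -2 sin(47π/360) sin(7π/120)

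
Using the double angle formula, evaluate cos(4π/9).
cos(4π/9) = cos²2π/9 - sin²2π/9 = 0.1736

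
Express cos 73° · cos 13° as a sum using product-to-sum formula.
cos 73° cos 13° = (1/2)[cos(73°-13°) + cos(73°+13°)]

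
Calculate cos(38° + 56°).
cos(38° + 56°) = cos 38° cos 56° - sin 38° sin 56° = -0.06976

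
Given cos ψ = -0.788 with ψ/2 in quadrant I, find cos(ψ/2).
cos(ψ/2) = ±√((1 + cos ψ)/2); positive since ψ/2 ∈ QI, so cos(ψ/2) = 0.3256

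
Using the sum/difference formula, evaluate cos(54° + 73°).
cos(54° + 73°) = cos 54° cos 73° - sin 54° sin 73° = -0.6018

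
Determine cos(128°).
cos(128°) = -0.6157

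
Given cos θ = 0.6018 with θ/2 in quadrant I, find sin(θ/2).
sin(θ/2) = ±√((1 - cos θ)/2); positive since θ/2 ∈ QI, so sin(θ/2) = 0.4462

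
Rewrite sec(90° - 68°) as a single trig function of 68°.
sec(90° - 68°) = csc(68°)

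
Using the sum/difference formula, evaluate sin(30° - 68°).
sin(30° - 68°) = sin 30° cos 68° - cos 30° sin 68° = -0.6157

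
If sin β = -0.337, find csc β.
csc β = 1/sin β = -2.967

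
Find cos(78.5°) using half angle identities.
cos(78.5°) = √((1 + cos 157°)/2) = 0.1994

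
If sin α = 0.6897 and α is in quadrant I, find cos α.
cos α = 0.7241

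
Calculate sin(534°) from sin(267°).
sin(534°) = 2 sin 267° cos 267° = 0.1045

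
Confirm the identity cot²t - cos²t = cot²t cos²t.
LHS = cos²t/sin²t - cos²t = cos²t(1/sin²t - 1) = cos²t · (1 - sin²t)/sin²t = cos²t · cos²t/sin²t = cos²t · cot²t = RHS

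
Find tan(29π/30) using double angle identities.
tan(29π/30) = 2 tan 29π/60 / (1 - tan²29π/60) = -0.1051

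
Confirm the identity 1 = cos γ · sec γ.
RHS = cos γ · (1/cos γ) = 1 = LHS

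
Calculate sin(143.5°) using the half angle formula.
sin(143.5°) = √((1 - cos 287°)/2) = 0.5948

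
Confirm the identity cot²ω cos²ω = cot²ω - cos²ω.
RHS = cos²ω/sin²ω - cos²ω = cos²ω(1/sin²ω - 1) = cos²ω · (1 - sin²ω)/sin²ω = cos²ω · cos²ω/sin²ω = cos²ω · cot²ω = LHS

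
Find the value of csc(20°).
csc(20°) = 2.924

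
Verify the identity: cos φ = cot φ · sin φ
RHS = (cos φ/sin φ) · sin φ = cos φ = LHS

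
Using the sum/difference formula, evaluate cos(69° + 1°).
cos(69° + 1°) = cos 69° cos 1° - sin 69° sin 1° = 0.342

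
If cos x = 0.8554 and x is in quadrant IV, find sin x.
sin x = -0.518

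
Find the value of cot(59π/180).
cot(59π/180) = 0.6009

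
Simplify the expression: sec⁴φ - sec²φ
sec⁴φ - sec²φ = tan⁴φ + tan²φ (using Pythagorean)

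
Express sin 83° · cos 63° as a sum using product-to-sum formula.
sin 83° cos 63° = (1/2)[sin(83°+63°) + sin(83°-63°)]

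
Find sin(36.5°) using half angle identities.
sin(36.5°) = √((1 - cos 73°)/2) = 0.5948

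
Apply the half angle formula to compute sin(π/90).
sin(π/90) = √((1 - cos π/45)/2) = 0.0349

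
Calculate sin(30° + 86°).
sin(30° + 86°) = sin 30° cos 86° + cos 30° sin 86° = 0.8988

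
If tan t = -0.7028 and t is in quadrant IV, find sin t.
sin t = -0.575 (using tan²t + 1 = sec²t)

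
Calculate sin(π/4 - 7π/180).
sin(π/4 - 7π/180) = sin π/4 cos 7π/180 - cos π/4 sin 7π/180 = 0.6157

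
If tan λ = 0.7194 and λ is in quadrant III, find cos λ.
cos λ = -0.8118 (using tan²λ + 1 = sec²λ)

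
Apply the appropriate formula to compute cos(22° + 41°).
cos(22° + 41°) = cos 22° cos 41° - sin 22° sin 41° = 0.454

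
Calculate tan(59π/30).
tan(59π/30) = -0.1051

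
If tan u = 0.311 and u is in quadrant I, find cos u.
cos u = 0.9549 (using tan²u + 1 = sec²u)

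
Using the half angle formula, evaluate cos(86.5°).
cos(86.5°) = √((1 + cos 173°)/2) = 0.06105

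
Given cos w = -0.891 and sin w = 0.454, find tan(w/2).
tan(w/2) = sin w / (1 + cos w) = 4.165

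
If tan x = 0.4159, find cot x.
cot x = 1/tan x = 2.404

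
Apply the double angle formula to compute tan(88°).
tan(88°) = 2 tan 44° / (1 - tan²44°) = 28.64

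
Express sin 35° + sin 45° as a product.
sin 35° + sin 45° = 2 sin(40°) cos(-5°)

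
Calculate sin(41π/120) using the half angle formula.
sin(41π/120) = √((1 - cos 41π/60)/2) = 0.8788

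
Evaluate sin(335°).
sin(335°) = -0.4226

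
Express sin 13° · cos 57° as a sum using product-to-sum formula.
sin 13° cos 57° = (1/2)[sin(13°+57°) + sin(13°-57°)]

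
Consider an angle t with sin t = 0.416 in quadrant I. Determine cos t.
cos t = √(1 - sin²t) = 0.9094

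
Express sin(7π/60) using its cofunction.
sin(7π/60) = cos(π/2 - 7π/60) = cos(23π/60)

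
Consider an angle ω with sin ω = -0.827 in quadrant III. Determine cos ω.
cos ω = ±√(1 - sin²ω) = -0.5622 (negative in QIII)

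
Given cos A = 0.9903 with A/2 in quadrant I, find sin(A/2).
sin(A/2) = ±√((1 - cos A)/2); positive since A/2 ∈ QI, so sin(A/2) = 0.06964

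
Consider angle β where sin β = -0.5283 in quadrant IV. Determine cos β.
cos β = √(1 - sin²β) = 0.8491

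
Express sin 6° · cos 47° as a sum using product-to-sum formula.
sin 6° cos 47° = (1/2)[sin(6°+47°) + sin(6°-47°)]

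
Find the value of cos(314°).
cos(314°) = 0.6947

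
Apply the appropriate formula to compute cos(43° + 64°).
cos(43° + 64°) = cos 43° cos 64° - sin 43° sin 64° = -0.2924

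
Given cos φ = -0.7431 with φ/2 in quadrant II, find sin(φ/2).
sin(φ/2) = ±√((1 - cos φ)/2); positive since φ/2 ∈ QII, so sin(φ/2) = 0.9336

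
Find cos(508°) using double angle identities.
cos(508°) = cos²254° - sin²254° = -0.848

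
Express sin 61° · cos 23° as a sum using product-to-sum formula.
sin 61° cos 23° = (1/2)[sin(61°+23°) + sin(61°-23°)]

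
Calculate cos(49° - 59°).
cos(49° - 59°) = cos 49° cos 59° + sin 49° sin 59° = 0.9848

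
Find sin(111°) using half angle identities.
sin(111°) = √((1 - cos 222°)/2) = 0.9336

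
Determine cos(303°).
cos(303°) = 0.5446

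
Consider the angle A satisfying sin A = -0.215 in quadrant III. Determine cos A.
cos A = ±√(1 - sin²A) = -0.9766 (negative in QIII)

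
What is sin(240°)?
sin(240°) = -√3/2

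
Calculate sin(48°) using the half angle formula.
sin(48°) = √((1 - cos 96°)/2) = 0.7431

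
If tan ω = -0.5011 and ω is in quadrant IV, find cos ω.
cos ω = 0.894 (using tan²ω + 1 = sec²ω)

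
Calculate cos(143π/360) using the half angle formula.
cos(143π/360) = √((1 + cos 143π/180)/2) = 0.3173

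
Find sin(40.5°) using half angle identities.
sin(40.5°) = √((1 - cos 81°)/2) = 0.6494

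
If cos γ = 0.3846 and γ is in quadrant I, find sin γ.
sin γ = 0.9231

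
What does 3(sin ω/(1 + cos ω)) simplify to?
3(sin ω/(1 + cos ω)) = 3(tan(ω/2)) (using Half angle)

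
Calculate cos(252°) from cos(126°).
cos(252°) = cos²126° - sin²126° = -0.309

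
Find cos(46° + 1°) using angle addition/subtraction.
cos(46° + 1°) = cos 46° cos 1° - sin 46° sin 1° = 0.682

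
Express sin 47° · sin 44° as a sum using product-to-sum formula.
sin 47° sin 44° = (1/2)[cos(47°-44°) - cos(47°+44°)]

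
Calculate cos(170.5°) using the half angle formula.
cos(170.5°) = -√((1 + cos 341°)/2) = -0.9863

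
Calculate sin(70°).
sin(70°) = 0.9397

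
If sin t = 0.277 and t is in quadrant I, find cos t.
cos t = 0.9609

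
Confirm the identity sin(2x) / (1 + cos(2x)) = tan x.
LHS = 2 sin x cos x / (2cos²x) = sin x/cos x = tan x = RHS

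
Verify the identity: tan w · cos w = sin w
LHS = (sin w/cos w) · cos w = sin w = RHS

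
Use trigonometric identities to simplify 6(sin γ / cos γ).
6(sin γ / cos γ) = 6(tan γ) (using Quotient identity)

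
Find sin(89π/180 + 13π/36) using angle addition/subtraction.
sin(89π/180 + 13π/36) = sin 89π/180 cos 13π/36 + cos 89π/180 sin 13π/36 = 0.4384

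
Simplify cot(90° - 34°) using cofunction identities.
cot(90° - 34°) = tan(34°)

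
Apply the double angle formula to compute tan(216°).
tan(216°) = 2 tan 108° / (1 - tan²108°) = 0.7265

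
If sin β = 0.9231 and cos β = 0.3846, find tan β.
tan β = sin β / cos β = 2.4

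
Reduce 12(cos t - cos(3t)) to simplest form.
12(cos t - cos(3t)) = 12(2 sin(2t) sin t) (using Sum-to-product)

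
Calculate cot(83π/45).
cot(83π/45) = -1.881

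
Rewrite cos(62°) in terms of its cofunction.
cos(62°) = sin(90° - 62°) = sin(28°)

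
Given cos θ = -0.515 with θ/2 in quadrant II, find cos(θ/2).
cos(θ/2) = ±√((1 + cos θ)/2); negative since θ/2 ∈ QII, so cos(θ/2) = -0.4924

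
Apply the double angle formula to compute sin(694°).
sin(694°) = 2 sin 347° cos 347° = -0.4384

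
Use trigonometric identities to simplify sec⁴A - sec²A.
sec⁴A - sec²A = tan⁴A + tan²A (using Pythagorean)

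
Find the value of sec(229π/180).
sec(229π/180) = -1.524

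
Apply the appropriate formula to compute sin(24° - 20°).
sin(24° - 20°) = sin 24° cos 20° - cos 24° sin 20° = 0.06976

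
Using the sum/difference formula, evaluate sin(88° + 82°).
sin(88° + 82°) = sin 88° cos 82° + cos 88° sin 82° = 0.1736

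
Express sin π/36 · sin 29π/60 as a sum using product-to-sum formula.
sin π/36 sin 29π/60 = (1/2)[cos(π/36-29π/60) - cos(π/36+29π/60)]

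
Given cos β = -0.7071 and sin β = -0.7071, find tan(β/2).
tan(β/2) = sin β / (1 + cos β) = -2.414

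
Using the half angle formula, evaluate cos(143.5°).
cos(143.5°) = -√((1 + cos 287°)/2) = -0.8039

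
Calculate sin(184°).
sin(184°) = -0.06976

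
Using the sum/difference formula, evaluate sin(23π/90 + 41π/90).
sin(23π/90 + 41π/90) = sin 23π/90 cos 41π/90 + cos 23π/90 sin 41π/90 = 0.788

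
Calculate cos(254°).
cos(254°) = -0.2756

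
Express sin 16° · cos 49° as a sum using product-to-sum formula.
sin 16° cos 49° = (1/2)[sin(16°+49°) + sin(16°-49°)]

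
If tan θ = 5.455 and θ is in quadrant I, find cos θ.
cos θ = 0.1803 (using tan²θ + 1 = sec²θ)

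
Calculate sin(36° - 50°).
sin(36° - 50°) = sin 36° cos 50° - cos 36° sin 50° = -0.2419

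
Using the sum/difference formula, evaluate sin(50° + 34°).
sin(50° + 34°) = sin 50° cos 34° + cos 50° sin 34° = 0.9945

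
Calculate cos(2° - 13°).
cos(2° - 13°) = cos 2° cos 13° + sin 2° sin 13° = 0.9816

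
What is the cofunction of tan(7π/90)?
tan(7π/90) = cot(π/2 - 7π/90) = cot(19π/45)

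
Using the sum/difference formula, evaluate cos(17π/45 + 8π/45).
cos(17π/45 + 8π/45) = cos 17π/45 cos 8π/45 - sin 17π/45 sin 8π/45 = -0.1736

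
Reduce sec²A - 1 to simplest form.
sec²A - 1 = tan²A (using Pythagorean identity)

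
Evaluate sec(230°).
sec(230°) = -1.556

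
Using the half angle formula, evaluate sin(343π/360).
sin(343π/360) = √((1 - cos 343π/180)/2) = 0.1478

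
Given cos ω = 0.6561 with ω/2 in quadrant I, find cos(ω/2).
cos(ω/2) = ±√((1 + cos ω)/2); positive since ω/2 ∈ QI, so cos(ω/2) = 0.91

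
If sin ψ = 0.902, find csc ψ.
csc ψ = 1/sin ψ = 1.109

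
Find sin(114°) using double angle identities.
sin(114°) = 2 sin 57° cos 57° = 0.9135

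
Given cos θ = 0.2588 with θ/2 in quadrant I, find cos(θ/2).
cos(θ/2) = ±√((1 + cos θ)/2); positive since θ/2 ∈ QI, so cos(θ/2) = 0.7933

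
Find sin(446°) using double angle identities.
sin(446°) = 2 sin 223° cos 223° = 0.9976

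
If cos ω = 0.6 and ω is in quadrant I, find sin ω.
sin ω = 0.8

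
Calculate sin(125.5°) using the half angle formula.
sin(125.5°) = √((1 - cos 251°)/2) = 0.8141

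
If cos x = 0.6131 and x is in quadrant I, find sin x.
sin x = 0.79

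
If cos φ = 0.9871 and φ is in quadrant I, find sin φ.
sin φ = 0.1601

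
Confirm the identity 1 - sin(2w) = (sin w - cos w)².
RHS = sin²w - 2 sin w cos w + cos²w = (sin²w + cos²w) - 2 sin w cos w = 1 - sin(2w) = LHS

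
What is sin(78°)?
sin(78°) = 0.9781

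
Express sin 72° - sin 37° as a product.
sin 72° - sin 37° = 2 cos(54.5°) sin(17.5°)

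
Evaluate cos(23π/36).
cos(23π/36) = -0.4226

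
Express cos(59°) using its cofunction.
cos(59°) = sin(90° - 59°) = sin(31°)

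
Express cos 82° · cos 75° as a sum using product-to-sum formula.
cos 82° cos 75° = (1/2)[cos(82°-75°) + cos(82°+75°)]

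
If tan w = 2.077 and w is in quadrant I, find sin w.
sin w = 0.901 (using tan²w + 1 = sec²w)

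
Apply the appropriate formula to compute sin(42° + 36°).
sin(42° + 36°) = sin 42° cos 36° + cos 42° sin 36° = 0.9781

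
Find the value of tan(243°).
tan(243°) = 1.963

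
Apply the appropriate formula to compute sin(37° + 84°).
sin(37° + 84°) = sin 37° cos 84° + cos 37° sin 84° = 0.8572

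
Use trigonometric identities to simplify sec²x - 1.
sec²x - 1 = tan²x (using Pythagorean identity)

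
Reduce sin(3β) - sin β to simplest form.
sin(3β) - sin β = 2 cos(2β) sin β (using Sum-to-product)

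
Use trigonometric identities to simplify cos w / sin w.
cos w / sin w = cot w (using Quotient identity)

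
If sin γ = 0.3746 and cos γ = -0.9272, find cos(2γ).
cos(2γ) = cos²γ - sin²γ = 0.7194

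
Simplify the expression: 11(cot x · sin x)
11(cot x · sin x) = 11(cos x) (using Quotient identity)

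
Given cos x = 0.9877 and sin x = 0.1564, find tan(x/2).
tan(x/2) = sin x / (1 + cos x) = 0.07868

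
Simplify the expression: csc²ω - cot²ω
csc²ω - cot²ω = 1 (using Pythagorean identity)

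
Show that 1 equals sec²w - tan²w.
RHS = 1/cos²w - sin²w/cos²w = (1 - sin²w)/cos²w = cos²w/cos²w = 1 = LHS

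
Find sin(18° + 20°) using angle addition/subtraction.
sin(18° + 20°) = sin 18° cos 20° + cos 18° sin 20° = 0.6157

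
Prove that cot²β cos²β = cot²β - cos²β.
RHS = cos²β/sin²β - cos²β = cos²β(1/sin²β - 1) = cos²β · (1 - sin²β)/sin²β = cos²β · cos²β/sin²β = cos²β · cot²β = LHS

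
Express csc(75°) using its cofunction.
csc(75°) = sec(90° - 75°) = sec(15°)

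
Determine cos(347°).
cos(347°) = 0.9744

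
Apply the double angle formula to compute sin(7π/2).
sin(7π/2) = 2 sin 7π/4 cos 7π/4 = -1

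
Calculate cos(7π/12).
cos(7π/12) = -(√6-√2)/4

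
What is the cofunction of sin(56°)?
sin(56°) = cos(90° - 56°) = cos(34°)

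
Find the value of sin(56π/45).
sin(56π/45) = -0.6947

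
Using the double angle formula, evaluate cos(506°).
cos(506°) = cos²253° - sin²253° = -0.829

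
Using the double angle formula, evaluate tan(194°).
tan(194°) = 2 tan 97° / (1 - tan²97°) = 0.2493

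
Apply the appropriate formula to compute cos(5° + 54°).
cos(5° + 54°) = cos 5° cos 54° - sin 5° sin 54° = 0.515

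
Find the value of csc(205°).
csc(205°) = -2.366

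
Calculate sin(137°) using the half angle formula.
sin(137°) = √((1 - cos 274°)/2) = 0.682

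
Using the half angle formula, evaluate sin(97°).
sin(97°) = √((1 - cos 194°)/2) = 0.9925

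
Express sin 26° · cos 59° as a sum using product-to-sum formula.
sin 26° cos 59° = (1/2)[sin(26°+59°) + sin(26°-59°)]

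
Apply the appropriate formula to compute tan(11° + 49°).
tan(11° + 49°) = (tan 11° + tan 49°)/(1 - tan 11° tan 49°) = √3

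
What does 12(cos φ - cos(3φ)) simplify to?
12(cos φ - cos(3φ)) = 12(2 sin(2φ) sin φ) (using Sum-to-product)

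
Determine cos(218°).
cos(218°) = -0.788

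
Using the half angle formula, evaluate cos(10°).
cos(10°) = √((1 + cos 20°)/2) = 0.9848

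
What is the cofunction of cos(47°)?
cos(47°) = sin(90° - 47°) = sin(43°)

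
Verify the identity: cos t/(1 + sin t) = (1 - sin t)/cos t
RHS = (1 - sin t)(1 + sin t) / (cos t(1 + sin t)) = (1 - sin²t) / (cos t(1 + sin t)) = cos²t / (cos t(1 + sin t)) = cos t/(1 + sin t) = LHS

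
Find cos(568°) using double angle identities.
cos(568°) = cos²284° - sin²284° = -0.8829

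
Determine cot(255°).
cot(255°) = 2-√3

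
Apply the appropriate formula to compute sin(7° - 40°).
sin(7° - 40°) = sin 7° cos 40° - cos 7° sin 40° = -0.5446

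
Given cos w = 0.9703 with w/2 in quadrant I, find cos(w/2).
cos(w/2) = ±√((1 + cos w)/2); positive since w/2 ∈ QI, so cos(w/2) = 0.9925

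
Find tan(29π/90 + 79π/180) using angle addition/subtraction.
tan(29π/90 + 79π/180) = (tan 29π/90 + tan 79π/180)/(1 - tan 29π/90 tan 79π/180) = -0.9325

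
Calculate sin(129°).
sin(129°) = 0.7771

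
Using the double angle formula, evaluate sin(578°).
sin(578°) = 2 sin 289° cos 289° = -0.6157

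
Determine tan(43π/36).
tan(43π/36) = 0.7002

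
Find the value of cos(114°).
cos(114°) = -0.4067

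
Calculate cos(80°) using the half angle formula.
cos(80°) = √((1 + cos 160°)/2) = 0.1736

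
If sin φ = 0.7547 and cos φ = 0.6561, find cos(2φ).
cos(2φ) = cos²φ - sin²φ = -0.1391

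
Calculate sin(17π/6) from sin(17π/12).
sin(17π/6) = 2 sin 17π/12 cos 17π/12 = 1/2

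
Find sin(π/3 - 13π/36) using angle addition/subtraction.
sin(π/3 - 13π/36) = sin π/3 cos 13π/36 - cos π/3 sin 13π/36 = -0.08716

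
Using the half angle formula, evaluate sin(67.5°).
sin(67.5°) = √((1 - cos 135°)/2) = √(2+√2)/2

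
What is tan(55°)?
tan(55°) = 1.428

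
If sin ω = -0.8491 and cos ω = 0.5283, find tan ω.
tan ω = sin ω / cos ω = -1.607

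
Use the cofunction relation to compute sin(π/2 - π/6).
sin(π/2 - π/6) = cos(π/6) = √3/2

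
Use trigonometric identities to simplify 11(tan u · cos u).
11(tan u · cos u) = 11(sin u) (using Quotient identity)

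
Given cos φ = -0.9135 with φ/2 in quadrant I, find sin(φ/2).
sin(φ/2) = ±√((1 - cos φ)/2); positive since φ/2 ∈ QI, so sin(φ/2) = 0.9781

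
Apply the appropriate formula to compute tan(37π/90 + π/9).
tan(37π/90 + π/9) = (tan 37π/90 + tan π/9)/(1 - tan 37π/90 tan π/9) = -14.3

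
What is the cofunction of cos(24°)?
cos(24°) = sin(90° - 24°) = sin(66°)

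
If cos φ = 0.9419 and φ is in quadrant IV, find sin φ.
sin φ = -0.3359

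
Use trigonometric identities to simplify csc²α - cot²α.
csc²α - cot²α = 1 (using Pythagorean identity)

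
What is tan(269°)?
tan(269°) = 57.29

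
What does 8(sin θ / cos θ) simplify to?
8(sin θ / cos θ) = 8(tan θ) (using Quotient identity)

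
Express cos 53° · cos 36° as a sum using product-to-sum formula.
cos 53° cos 36° = (1/2)[cos(53°-36°) + cos(53°+36°)]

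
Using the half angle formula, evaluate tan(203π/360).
tan(203π/360) = sin 203π/180 / (1 + cos 203π/180) = -4.915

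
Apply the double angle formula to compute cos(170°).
cos(170°) = 1 - 2sin²85° = -0.9848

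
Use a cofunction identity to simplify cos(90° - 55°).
cos(90° - 55°) = sin(55°)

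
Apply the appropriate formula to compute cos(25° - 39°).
cos(25° - 39°) = cos 25° cos 39° + sin 25° sin 39° = 0.9703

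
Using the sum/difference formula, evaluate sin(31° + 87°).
sin(31° + 87°) = sin 31° cos 87° + cos 31° sin 87° = 0.8829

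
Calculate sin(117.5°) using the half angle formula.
sin(117.5°) = √((1 - cos 235°)/2) = 0.887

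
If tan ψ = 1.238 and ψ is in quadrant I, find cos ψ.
cos ψ = 0.6284 (using tan²ψ + 1 = sec²ψ)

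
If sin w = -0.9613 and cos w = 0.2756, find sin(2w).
sin(2w) = 2 sin w cos w = -0.5299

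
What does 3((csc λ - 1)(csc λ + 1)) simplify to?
3((csc λ - 1)(csc λ + 1)) = 3(cot²λ) (using Diff. of squares)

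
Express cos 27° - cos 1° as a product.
cos 27° - cos 1° = -2 sin(14°) sin(13°)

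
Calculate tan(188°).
tan(188°) = 0.1405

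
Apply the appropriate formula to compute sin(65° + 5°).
sin(65° + 5°) = sin 65° cos 5° + cos 65° sin 5° = 0.9397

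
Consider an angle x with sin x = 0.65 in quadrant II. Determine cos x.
cos x = ±√(1 - sin²x) = -0.7599 (negative in QII)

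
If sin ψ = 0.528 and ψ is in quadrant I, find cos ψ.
cos ψ = 0.8492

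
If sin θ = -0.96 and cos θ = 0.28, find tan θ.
tan θ = sin θ / cos θ = -3.429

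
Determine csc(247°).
csc(247°) = -1.086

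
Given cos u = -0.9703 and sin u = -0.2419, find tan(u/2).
tan(u/2) = sin u / (1 + cos u) = -8.145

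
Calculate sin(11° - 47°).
sin(11° - 47°) = sin 11° cos 47° - cos 11° sin 47° = -0.5878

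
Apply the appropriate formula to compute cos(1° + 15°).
cos(1° + 15°) = cos 1° cos 15° - sin 1° sin 15° = 0.9613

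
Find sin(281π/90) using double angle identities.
sin(281π/90) = 2 sin 281π/180 cos 281π/180 = -0.3746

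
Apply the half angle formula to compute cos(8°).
cos(8°) = √((1 + cos 16°)/2) = 0.9903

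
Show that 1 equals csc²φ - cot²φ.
RHS = 1/sin²φ - cos²φ/sin²φ = (1 - cos²φ)/sin²φ = sin²φ/sin²φ = 1 = LHS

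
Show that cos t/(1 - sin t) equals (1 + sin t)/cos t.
RHS = (1 + sin t)(1 - sin t) / (cos t(1 - sin t)) = (1 - sin²t) / (cos t(1 - sin t)) = cos²t / (cos t(1 - sin t)) = cos t/(1 - sin t) = LHS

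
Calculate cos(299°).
cos(299°) = 0.4848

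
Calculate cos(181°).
cos(181°) = -0.9998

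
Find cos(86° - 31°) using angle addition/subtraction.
cos(86° - 31°) = cos 86° cos 31° + sin 86° sin 31° = 0.5736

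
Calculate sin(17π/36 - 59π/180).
sin(17π/36 - 59π/180) = sin 17π/36 cos 59π/180 - cos 17π/36 sin 59π/180 = 0.4384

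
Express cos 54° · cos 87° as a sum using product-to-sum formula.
cos 54° cos 87° = (1/2)[cos(54°-87°) + cos(54°+87°)]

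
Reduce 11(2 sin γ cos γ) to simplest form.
11(2 sin γ cos γ) = 11(sin(2γ)) (using Double angle)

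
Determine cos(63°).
cos(63°) = 0.454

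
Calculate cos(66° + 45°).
cos(66° + 45°) = cos 66° cos 45° - sin 66° sin 45° = -0.3584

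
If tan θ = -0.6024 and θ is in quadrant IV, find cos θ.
cos θ = 0.8566 (using tan²θ + 1 = sec²θ)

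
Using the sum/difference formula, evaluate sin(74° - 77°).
sin(74° - 77°) = sin 74° cos 77° - cos 74° sin 77° = -0.05234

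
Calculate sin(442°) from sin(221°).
sin(442°) = 2 sin 221° cos 221° = 0.9903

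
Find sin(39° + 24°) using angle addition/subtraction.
sin(39° + 24°) = sin 39° cos 24° + cos 39° sin 24° = 0.891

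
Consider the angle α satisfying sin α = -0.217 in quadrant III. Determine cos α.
cos α = ±√(1 - sin²α) = -0.9762 (negative in QIII)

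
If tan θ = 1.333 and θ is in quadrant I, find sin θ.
sin θ = 0.7999 (using tan²θ + 1 = sec²θ)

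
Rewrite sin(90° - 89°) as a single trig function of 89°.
sin(90° - 89°) = cos(89°)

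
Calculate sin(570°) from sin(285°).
sin(570°) = 2 sin 285° cos 285° = -1/2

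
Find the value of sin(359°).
sin(359°) = -0.01745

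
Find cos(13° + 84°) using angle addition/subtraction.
cos(13° + 84°) = cos 13° cos 84° - sin 13° sin 84° = -0.1219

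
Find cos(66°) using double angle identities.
cos(66°) = cos²33° - sin²33° = 0.4067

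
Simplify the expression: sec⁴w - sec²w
sec⁴w - sec²w = tan⁴w + tan²w (using Pythagorean)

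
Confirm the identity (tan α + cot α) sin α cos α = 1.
LHS = (sin α/cos α + cos α/sin α) sin α cos α = ((sin²α + cos²α)/(sin α cos α)) · sin α cos α = sin²α + cos²α = 1 = RHS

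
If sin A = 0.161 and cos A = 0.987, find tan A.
tan A = sin A / cos A = 0.1631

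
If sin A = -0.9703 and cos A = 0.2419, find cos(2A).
cos(2A) = cos²A - sin²A = -0.883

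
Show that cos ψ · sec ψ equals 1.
LHS = cos ψ · (1/cos ψ) = 1 = RHS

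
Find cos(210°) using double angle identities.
cos(210°) = cos²105° - sin²105° = -√3/2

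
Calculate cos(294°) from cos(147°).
cos(294°) = cos²147° - sin²147° = 0.4067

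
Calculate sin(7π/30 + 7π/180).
sin(7π/30 + 7π/180) = sin 7π/30 cos 7π/180 + cos 7π/30 sin 7π/180 = 0.7547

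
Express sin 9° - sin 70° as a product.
sin 9° - sin 70° = 2 cos(39.5°) sin(-30.5°)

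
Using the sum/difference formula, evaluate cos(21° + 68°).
cos(21° + 68°) = cos 21° cos 68° - sin 21° sin 68° = 0.01745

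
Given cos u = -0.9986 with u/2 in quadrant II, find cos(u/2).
cos(u/2) = ±√((1 + cos u)/2); negative since u/2 ∈ QII, so cos(u/2) = -0.02646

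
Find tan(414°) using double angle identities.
tan(414°) = 2 tan 207° / (1 - tan²207°) = 1.376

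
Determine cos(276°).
cos(276°) = 0.1045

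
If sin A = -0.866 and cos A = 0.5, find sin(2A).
sin(2A) = 2 sin A cos A = -0.866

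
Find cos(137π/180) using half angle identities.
cos(137π/180) = -√((1 + cos 137π/90)/2) = -0.7314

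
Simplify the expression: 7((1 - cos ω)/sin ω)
7((1 - cos ω)/sin ω) = 7(tan(ω/2)) (using Half angle)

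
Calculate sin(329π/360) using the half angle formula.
sin(329π/360) = √((1 - cos 329π/180)/2) = 0.2672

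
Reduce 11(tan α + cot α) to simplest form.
11(tan α + cot α) = 11(sec α csc α) (using Quotient identities)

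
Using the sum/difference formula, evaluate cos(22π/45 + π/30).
cos(22π/45 + π/30) = cos 22π/45 cos π/30 - sin 22π/45 sin π/30 = -0.06976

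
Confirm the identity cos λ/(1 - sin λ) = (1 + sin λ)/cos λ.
RHS = (1 + sin λ)(1 - sin λ) / (cos λ(1 - sin λ)) = (1 - sin²λ) / (cos λ(1 - sin λ)) = cos²λ / (cos λ(1 - sin λ)) = cos λ/(1 - sin λ) = LHS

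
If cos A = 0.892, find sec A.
sec A = 1/cos A = 1.121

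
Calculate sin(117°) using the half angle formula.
sin(117°) = √((1 - cos 234°)/2) = 0.891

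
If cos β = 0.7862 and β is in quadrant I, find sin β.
sin β = 0.618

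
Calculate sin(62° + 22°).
sin(62° + 22°) = sin 62° cos 22° + cos 62° sin 22° = 0.9945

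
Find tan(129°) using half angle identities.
tan(129°) = sin 258° / (1 + cos 258°) = -1.235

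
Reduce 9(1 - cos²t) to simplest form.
9(1 - cos²t) = 9(sin²t) (using Pythagorean identity)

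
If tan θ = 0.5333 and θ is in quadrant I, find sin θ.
sin θ = 0.4706 (using tan²θ + 1 = sec²θ)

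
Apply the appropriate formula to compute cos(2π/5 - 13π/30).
cos(2π/5 - 13π/30) = cos 2π/5 cos 13π/30 + sin 2π/5 sin 13π/30 = 0.9945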